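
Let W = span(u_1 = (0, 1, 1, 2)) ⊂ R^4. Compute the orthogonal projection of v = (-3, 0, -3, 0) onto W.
proj_W(v) = (0, -1/2, -1/2, -1)

Set up U = [u_1 | ... | u_1] ∈ R^(4×1). The projector onto W = col(U) is P = U (U^T U)^(-1) U^T.
Compute U^T U =
  [6],
and U^T v = (-3).
Solve U^T U · c = U^T v for the coefficients: c = (-1/2). The projection is proj_W(v) = U c.
Check: (v - proj_W(v)) · u_1 = 0  (should be 0).
Result: proj_W(v) = (0, -1/2, -1/2, -1).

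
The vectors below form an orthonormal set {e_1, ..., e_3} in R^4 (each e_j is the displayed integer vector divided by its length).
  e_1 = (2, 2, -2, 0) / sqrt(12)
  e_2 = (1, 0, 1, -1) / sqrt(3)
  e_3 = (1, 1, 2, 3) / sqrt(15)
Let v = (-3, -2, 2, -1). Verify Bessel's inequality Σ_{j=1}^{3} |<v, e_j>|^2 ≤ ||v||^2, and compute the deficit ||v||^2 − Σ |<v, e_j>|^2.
Σ |<v, e_j>|^2 = 87/5; ||v||^2 = 18; deficit = 3/5

Write each e_j = u_j / sqrt(<u_j, u_j>) where u_j is the displayed integer vector. Then <v, e_j> = <v, u_j> / sqrt(<u_j, u_j>), so |<v, e_j>|^2 = <v, u_j>^2 / <u_j, u_j>.
Coefficients: <v, e_1> = -14/sqrt(12), <v, e_2> = 0/sqrt(3), <v, e_3> = -4/sqrt(15).
Square and sum: Σ |<v, e_j>|^2 = 87/5.
Compute ||v||^2 = v·v = 18.
Deficit = 18 − 87/5 = 3/5 ≥ 0, confirming Bessel's inequality. (The deficit equals ||v − Σ <v,e_j> e_j||^2, the squared distance from v to span{e_j}.)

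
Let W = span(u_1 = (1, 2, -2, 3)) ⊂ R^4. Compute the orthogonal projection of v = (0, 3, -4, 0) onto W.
proj_W(v) = (7/9, 14/9, -14/9, 7/3)

Set up U = [u_1 | ... | u_1] ∈ R^(4×1). The projector onto W = col(U) is P = U (U^T U)^(-1) U^T.
Compute U^T U =
  [18],
and U^T v = (14).
Solve U^T U · c = U^T v for the coefficients: c = (7/9). The projection is proj_W(v) = U c.
Check: (v - proj_W(v)) · u_1 = 0  (should be 0).
Result: proj_W(v) = (7/9, 14/9, -14/9, 7/3).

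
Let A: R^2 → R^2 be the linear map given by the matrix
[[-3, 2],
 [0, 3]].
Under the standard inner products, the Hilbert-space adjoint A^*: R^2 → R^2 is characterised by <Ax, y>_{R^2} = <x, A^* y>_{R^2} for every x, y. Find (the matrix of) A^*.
A^* = A^T =
[[-3, 0],
 [2, 3]]

For real matrices with standard dot products, the defining identity <Ax, y> = <x, A^* y> gives (Ax)^T y = x^T (A^*) y, i.e. x^T A^T y = x^T (A^*) y. Since this holds for all x, y, we must have A^* = A^T. Therefore
A^* =
[[-3, 0],
 [2, 3]].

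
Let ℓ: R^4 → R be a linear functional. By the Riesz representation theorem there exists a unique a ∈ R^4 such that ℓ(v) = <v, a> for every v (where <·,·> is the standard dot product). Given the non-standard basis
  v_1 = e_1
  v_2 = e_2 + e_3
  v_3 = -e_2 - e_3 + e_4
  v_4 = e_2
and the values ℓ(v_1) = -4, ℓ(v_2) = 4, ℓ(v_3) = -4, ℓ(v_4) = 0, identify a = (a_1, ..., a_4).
a = (-4, 0, 4, 0)

Write a = (a_1, ..., a_4) in the standard basis. For each basis vector v_i, ℓ(v_i) = <v_i, a> is a linear equation in the a_j's. Collect the n equations into a matrix system V a = ℓ, where row i of V is v_i (expressed in the standard basis). Since V is invertible (lower-triangular with 1s on the diagonal, up to permutation), solve by back-substitution:
  V =
[[1, 0, 0, 0],
 [0, 1, 1, 0],
 [0, -1, -1, 1],
 [0, 1, 0, 0]]
  V a = (-4, 4, -4, 0)
Solving gives a = (-4, 0, 4, 0).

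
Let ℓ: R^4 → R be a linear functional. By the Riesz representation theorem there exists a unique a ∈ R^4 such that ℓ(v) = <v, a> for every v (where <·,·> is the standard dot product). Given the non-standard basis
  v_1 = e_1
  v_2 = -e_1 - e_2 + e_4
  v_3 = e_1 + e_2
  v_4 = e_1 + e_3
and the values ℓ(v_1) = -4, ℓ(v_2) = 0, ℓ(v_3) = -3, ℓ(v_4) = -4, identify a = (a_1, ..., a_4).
a = (-4, 1, 0, -3)

Write a = (a_1, ..., a_4) in the standard basis. For each basis vector v_i, ℓ(v_i) = <v_i, a> is a linear equation in the a_j's. Collect the n equations into a matrix system V a = ℓ, where row i of V is v_i (expressed in the standard basis). Since V is invertible (lower-triangular with 1s on the diagonal, up to permutation), solve by back-substitution:
  V =
[[1, 0, 0, 0],
 [-1, -1, 0, 1],
 [1, 1, 0, 0],
 [1, 0, 1, 0]]
  V a = (-4, 0, -3, -4)
Solving gives a = (-4, 1, 0, -3).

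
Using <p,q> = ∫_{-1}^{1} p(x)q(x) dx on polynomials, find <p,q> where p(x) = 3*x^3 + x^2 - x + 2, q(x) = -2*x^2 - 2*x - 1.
<p,q> = -46/5

Expand the product: p(x)·q(x) = -6*x^5 - 8*x^4 - 3*x^3 - 3*x^2 - 3*x - 2.
∫_{-1}^{1} of each monomial x^k gives [2/(k+1) if k even, 0 if k odd]. Integrating term-by-term (or equivalently evaluating the antiderivative F(x) = -x^6 - 8*x^5/5 - 3*x^4/4 - x^3 - 3*x^2/2 - 2*x at the endpoints):
  F(1) − F(−1) = -157/20 − (27/20) = -46/5.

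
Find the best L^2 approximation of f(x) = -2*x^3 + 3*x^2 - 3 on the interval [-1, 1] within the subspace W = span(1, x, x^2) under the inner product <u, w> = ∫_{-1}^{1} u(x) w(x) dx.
g(x) = 3*x^2 - 6*x/5 - 3

The best approximation g ∈ W is the orthogonal projection of f onto W. Writing g = a_0 + a_1 x + a_2 x^2, the coefficients solve the normal equations G · a = b where
  G_{ij} = <φ_i, φ_j> and b_i = <f, φ_i>, with φ_0 = 1, φ_1 = x, φ_2 = x^2.
G =
  [2, 0, 2/3]
  [0, 2/3, 0]
  [2/3, 0, 2/5],
b = (-4, -4/5, -4/5).
Solving gives a_0 = -3, a_1 = -6/5, a_2 = 3, so
  g(x) = 3*x^2 - 6*x/5 - 3.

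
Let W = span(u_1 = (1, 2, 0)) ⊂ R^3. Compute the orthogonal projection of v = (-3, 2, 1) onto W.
proj_W(v) = (1/5, 2/5, 0)

Set up U = [u_1 | ... | u_1] ∈ R^(3×1). The projector onto W = col(U) is P = U (U^T U)^(-1) U^T.
Compute U^T U =
  [5],
and U^T v = (1).
Solve U^T U · c = U^T v for the coefficients: c = (1/5). The projection is proj_W(v) = U c.
Check: (v - proj_W(v)) · u_1 = 0  (should be 0).
Result: proj_W(v) = (1/5, 2/5, 0).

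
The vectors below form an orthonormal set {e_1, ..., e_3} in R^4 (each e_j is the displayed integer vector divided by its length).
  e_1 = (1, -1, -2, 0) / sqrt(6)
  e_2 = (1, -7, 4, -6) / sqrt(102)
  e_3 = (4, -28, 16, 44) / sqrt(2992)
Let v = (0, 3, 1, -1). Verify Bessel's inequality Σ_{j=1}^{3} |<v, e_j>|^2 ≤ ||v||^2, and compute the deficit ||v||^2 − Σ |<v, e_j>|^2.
Σ |<v, e_j>|^2 = 105/11; ||v||^2 = 11; deficit = 16/11

Write each e_j = u_j / sqrt(<u_j, u_j>) where u_j is the displayed integer vector. Then <v, e_j> = <v, u_j> / sqrt(<u_j, u_j>), so |<v, e_j>|^2 = <v, u_j>^2 / <u_j, u_j>.
Coefficients: <v, e_1> = -5/sqrt(6), <v, e_2> = -11/sqrt(102), <v, e_3> = -112/sqrt(2992).
Square and sum: Σ |<v, e_j>|^2 = 105/11.
Compute ||v||^2 = v·v = 11.
Deficit = 11 − 105/11 = 16/11 ≥ 0, confirming Bessel's inequality. (The deficit equals ||v − Σ <v,e_j> e_j||^2, the squared distance from v to span{e_j}.)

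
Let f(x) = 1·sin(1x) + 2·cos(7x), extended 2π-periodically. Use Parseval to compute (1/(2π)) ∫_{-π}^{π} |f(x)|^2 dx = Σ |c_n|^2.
Σ |c_n|^2 = 5/2

Expand |f|^2 and use orthogonality of {sin(nx), cos(mx)} on [-π, π]:
  ∫_{-π}^{π} sin(nx)^2 dx = π, ∫ cos(mx)^2 dx = π, and cross terms integrate to 0.
So ∫_{-π}^{π} f(x)^2 dx = 1^2 · π + 2^2 · π = (1 + 4)π.
Divide by 2π: (1 + 4)/2 = 5/2.
By Parseval, this equals Σ |c_n|^2.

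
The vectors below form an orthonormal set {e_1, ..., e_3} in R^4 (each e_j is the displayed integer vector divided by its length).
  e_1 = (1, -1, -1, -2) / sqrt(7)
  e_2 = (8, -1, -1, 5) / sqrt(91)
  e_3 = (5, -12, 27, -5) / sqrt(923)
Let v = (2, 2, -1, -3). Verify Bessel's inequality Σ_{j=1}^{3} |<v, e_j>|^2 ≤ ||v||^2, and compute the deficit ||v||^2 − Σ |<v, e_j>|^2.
Σ |<v, e_j>|^2 = 549/71; ||v||^2 = 18; deficit = 729/71

Write each e_j = u_j / sqrt(<u_j, u_j>) where u_j is the displayed integer vector. Then <v, e_j> = <v, u_j> / sqrt(<u_j, u_j>), so |<v, e_j>|^2 = <v, u_j>^2 / <u_j, u_j>.
Coefficients: <v, e_1> = 7/sqrt(7), <v, e_2> = 0/sqrt(91), <v, e_3> = -26/sqrt(923).
Square and sum: Σ |<v, e_j>|^2 = 549/71.
Compute ||v||^2 = v·v = 18.
Deficit = 18 − 549/71 = 729/71 ≥ 0, confirming Bessel's inequality. (The deficit equals ||v − Σ <v,e_j> e_j||^2, the squared distance from v to span{e_j}.)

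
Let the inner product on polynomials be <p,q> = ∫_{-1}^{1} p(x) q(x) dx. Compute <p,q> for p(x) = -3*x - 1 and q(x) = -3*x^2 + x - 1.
<p,q> = 2

Expand the product: p(x)·q(x) = 9*x^3 + 2*x + 1.
∫_{-1}^{1} of each monomial x^k gives [2/(k+1) if k even, 0 if k odd]. Integrating term-by-term (or equivalently evaluating the antiderivative F(x) = 9*x^4/4 + x^2 + x at the endpoints):
  F(1) − F(−1) = 17/4 − (9/4) = 2.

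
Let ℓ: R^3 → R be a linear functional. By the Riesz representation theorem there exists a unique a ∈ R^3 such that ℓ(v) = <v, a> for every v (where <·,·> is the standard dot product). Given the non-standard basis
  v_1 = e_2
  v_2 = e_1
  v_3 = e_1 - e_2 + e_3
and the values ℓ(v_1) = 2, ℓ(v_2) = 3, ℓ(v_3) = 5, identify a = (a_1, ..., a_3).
a = (3, 2, 4)

Write a = (a_1, ..., a_3) in the standard basis. For each basis vector v_i, ℓ(v_i) = <v_i, a> is a linear equation in the a_j's. Collect the n equations into a matrix system V a = ℓ, where row i of V is v_i (expressed in the standard basis). Since V is invertible (lower-triangular with 1s on the diagonal, up to permutation), solve by back-substitution:
  V =
[[0, 1, 0],
 [1, 0, 0],
 [1, -1, 1]]
  V a = (2, 3, 5)
Solving gives a = (3, 2, 4).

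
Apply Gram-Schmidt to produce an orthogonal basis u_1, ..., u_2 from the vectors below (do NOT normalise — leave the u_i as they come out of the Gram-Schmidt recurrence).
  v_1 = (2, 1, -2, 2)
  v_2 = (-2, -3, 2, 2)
Orthogonal basis:
  u_1 = (2, 1, -2, 2)
  u_2 = (-12/13, -32/13, 12/13, 40/13)

Apply the Gram-Schmidt recurrence
  u_1 = v_1
  u_i = v_i − Σ_{j<i} ((v_i · u_j) / (u_j · u_j)) · u_j.

Step by step this gives:
  u_1 = (2, 1, -2, 2)
  u_2 = (-12/13, -32/13, 12/13, 40/13)

Orthogonality check:
  u_2 · u_1 = 0 (should be 0)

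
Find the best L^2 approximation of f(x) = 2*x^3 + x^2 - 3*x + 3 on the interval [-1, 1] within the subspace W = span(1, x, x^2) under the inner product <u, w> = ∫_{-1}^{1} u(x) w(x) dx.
g(x) = x^2 - 9*x/5 + 3

The best approximation g ∈ W is the orthogonal projection of f onto W. Writing g = a_0 + a_1 x + a_2 x^2, the coefficients solve the normal equations G · a = b where
  G_{ij} = <φ_i, φ_j> and b_i = <f, φ_i>, with φ_0 = 1, φ_1 = x, φ_2 = x^2.
G =
  [2, 0, 2/3]
  [0, 2/3, 0]
  [2/3, 0, 2/5],
b = (20/3, -6/5, 12/5).
Solving gives a_0 = 3, a_1 = -9/5, a_2 = 1, so
  g(x) = x^2 - 9*x/5 + 3.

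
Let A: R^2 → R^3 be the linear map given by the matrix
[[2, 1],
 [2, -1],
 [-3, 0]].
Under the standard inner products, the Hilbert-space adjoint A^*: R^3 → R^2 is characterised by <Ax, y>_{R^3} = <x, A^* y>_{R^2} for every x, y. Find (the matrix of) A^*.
A^* = A^T =
[[2, 2, -3],
 [1, -1, 0]]

For real matrices with standard dot products, the defining identity <Ax, y> = <x, A^* y> gives (Ax)^T y = x^T (A^*) y, i.e. x^T A^T y = x^T (A^*) y. Since this holds for all x, y, we must have A^* = A^T. Therefore
A^* =
[[2, 2, -3],
 [1, -1, 0]].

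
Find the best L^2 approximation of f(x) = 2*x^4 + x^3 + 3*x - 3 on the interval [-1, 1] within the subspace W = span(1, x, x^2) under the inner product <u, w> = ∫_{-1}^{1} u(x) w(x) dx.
g(x) = 12*x^2/7 + 18*x/5 - 111/35

The best approximation g ∈ W is the orthogonal projection of f onto W. Writing g = a_0 + a_1 x + a_2 x^2, the coefficients solve the normal equations G · a = b where
  G_{ij} = <φ_i, φ_j> and b_i = <f, φ_i>, with φ_0 = 1, φ_1 = x, φ_2 = x^2.
G =
  [2, 0, 2/3]
  [0, 2/3, 0]
  [2/3, 0, 2/5],
b = (-26/5, 12/5, -10/7).
Solving gives a_0 = -111/35, a_1 = 18/5, a_2 = 12/7, so
  g(x) = 12*x^2/7 + 18*x/5 - 111/35.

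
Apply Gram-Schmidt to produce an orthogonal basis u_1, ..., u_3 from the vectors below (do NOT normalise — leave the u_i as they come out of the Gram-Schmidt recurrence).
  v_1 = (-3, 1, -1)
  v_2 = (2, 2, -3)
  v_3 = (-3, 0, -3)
Orthogonal basis:
  u_1 = (-3, 1, -1)
  u_2 = (19/11, 23/11, -34/11)
  u_3 = (-9/62, -99/62, -36/31)

Apply the Gram-Schmidt recurrence
  u_1 = v_1
  u_i = v_i − Σ_{j<i} ((v_i · u_j) / (u_j · u_j)) · u_j.

Step by step this gives:
  u_1 = (-3, 1, -1)
  u_2 = (19/11, 23/11, -34/11)
  u_3 = (-9/62, -99/62, -36/31)

Orthogonality check:
  u_2 · u_1 = 0 (should be 0)
  u_3 · u_1 = 0 (should be 0)
  u_3 · u_2 = 0 (should be 0)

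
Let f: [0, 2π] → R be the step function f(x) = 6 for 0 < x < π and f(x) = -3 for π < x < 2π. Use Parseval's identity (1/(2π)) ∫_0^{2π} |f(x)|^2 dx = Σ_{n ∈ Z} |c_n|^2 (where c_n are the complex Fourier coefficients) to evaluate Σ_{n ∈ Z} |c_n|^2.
Σ |c_n|^2 = 45/2

Parseval equates the L^2 energy of f (normalised by 1/(2π)) with the ℓ^2 sum of its Fourier coefficients: (1/(2π)) ∫_0^{2π} |f|^2 = Σ |c_n|^2.
Compute the left side: (1/(2π)) [∫_0^π 6^2 dx + ∫_π^{2π} (-3)^2 dx] = (1/(2π)) · (36π + 9π) = (36 + 9)/2 = 45/2.
So Σ_{n ∈ Z} |c_n|^2 = 45/2.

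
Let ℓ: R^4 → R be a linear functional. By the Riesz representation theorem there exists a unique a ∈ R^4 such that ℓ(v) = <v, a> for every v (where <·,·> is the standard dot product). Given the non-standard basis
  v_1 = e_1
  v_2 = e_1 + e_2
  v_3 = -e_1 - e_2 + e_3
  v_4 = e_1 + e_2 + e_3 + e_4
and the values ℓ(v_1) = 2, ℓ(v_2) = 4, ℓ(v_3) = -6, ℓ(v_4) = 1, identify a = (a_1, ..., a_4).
a = (2, 2, -2, -1)

Write a = (a_1, ..., a_4) in the standard basis. For each basis vector v_i, ℓ(v_i) = <v_i, a> is a linear equation in the a_j's. Collect the n equations into a matrix system V a = ℓ, where row i of V is v_i (expressed in the standard basis). Since V is invertible (lower-triangular with 1s on the diagonal, up to permutation), solve by back-substitution:
  V =
[[1, 0, 0, 0],
 [1, 1, 0, 0],
 [-1, -1, 1, 0],
 [1, 1, 1, 1]]
  V a = (2, 4, -6, 1)
Solving gives a = (2, 2, -2, -1).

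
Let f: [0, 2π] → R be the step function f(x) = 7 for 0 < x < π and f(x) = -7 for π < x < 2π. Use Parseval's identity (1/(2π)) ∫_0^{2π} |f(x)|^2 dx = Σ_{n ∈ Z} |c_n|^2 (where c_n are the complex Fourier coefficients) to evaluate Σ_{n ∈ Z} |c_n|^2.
Σ |c_n|^2 = 49

Parseval equates the L^2 energy of f (normalised by 1/(2π)) with the ℓ^2 sum of its Fourier coefficients: (1/(2π)) ∫_0^{2π} |f|^2 = Σ |c_n|^2.
Compute the left side: (1/(2π)) [∫_0^π 7^2 dx + ∫_π^{2π} (-7)^2 dx] = (1/(2π)) · (49π + 49π) = (49 + 49)/2 = 49.
So Σ_{n ∈ Z} |c_n|^2 = 49.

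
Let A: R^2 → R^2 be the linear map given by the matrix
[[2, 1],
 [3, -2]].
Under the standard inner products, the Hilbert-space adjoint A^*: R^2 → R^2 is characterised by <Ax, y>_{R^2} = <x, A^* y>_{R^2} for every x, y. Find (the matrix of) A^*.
A^* = A^T =
[[2, 3],
 [1, -2]]

For real matrices with standard dot products, the defining identity <Ax, y> = <x, A^* y> gives (Ax)^T y = x^T (A^*) y, i.e. x^T A^T y = x^T (A^*) y. Since this holds for all x, y, we must have A^* = A^T. Therefore
A^* =
[[2, 3],
 [1, -2]].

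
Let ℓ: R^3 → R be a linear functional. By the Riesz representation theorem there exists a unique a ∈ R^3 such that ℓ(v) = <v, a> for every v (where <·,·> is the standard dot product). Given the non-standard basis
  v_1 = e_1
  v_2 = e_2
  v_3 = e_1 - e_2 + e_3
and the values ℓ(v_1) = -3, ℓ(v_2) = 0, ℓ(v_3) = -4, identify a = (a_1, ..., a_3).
a = (-3, 0, -1)

Write a = (a_1, ..., a_3) in the standard basis. For each basis vector v_i, ℓ(v_i) = <v_i, a> is a linear equation in the a_j's. Collect the n equations into a matrix system V a = ℓ, where row i of V is v_i (expressed in the standard basis). Since V is invertible (lower-triangular with 1s on the diagonal, up to permutation), solve by back-substitution:
  V =
[[1, 0, 0],
 [0, 1, 0],
 [1, -1, 1]]
  V a = (-3, 0, -4)
Solving gives a = (-3, 0, -1).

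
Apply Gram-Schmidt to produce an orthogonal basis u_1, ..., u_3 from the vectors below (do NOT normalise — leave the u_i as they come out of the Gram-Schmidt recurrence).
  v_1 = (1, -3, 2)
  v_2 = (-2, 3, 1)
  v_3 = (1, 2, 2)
Orthogonal basis:
  u_1 = (1, -3, 2)
  u_2 = (-19/14, 15/14, 16/7)
  u_3 = (45/23, 25/23, 15/23)

Apply the Gram-Schmidt recurrence
  u_1 = v_1
  u_i = v_i − Σ_{j<i} ((v_i · u_j) / (u_j · u_j)) · u_j.

Step by step this gives:
  u_1 = (1, -3, 2)
  u_2 = (-19/14, 15/14, 16/7)
  u_3 = (45/23, 25/23, 15/23)

Orthogonality check:
  u_2 · u_1 = 0 (should be 0)
  u_3 · u_1 = 0 (should be 0)
  u_3 · u_2 = 0 (should be 0)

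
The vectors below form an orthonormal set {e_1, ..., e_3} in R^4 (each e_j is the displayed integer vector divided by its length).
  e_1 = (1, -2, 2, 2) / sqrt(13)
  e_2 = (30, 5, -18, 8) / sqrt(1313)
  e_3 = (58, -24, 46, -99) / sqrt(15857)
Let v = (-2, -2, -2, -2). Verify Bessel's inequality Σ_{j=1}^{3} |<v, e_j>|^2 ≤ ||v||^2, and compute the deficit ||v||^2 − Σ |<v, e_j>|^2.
Σ |<v, e_j>|^2 = 748/157; ||v||^2 = 16; deficit = 1764/157

Write each e_j = u_j / sqrt(<u_j, u_j>) where u_j is the displayed integer vector. Then <v, e_j> = <v, u_j> / sqrt(<u_j, u_j>), so |<v, e_j>|^2 = <v, u_j>^2 / <u_j, u_j>.
Coefficients: <v, e_1> = -6/sqrt(13), <v, e_2> = -50/sqrt(1313), <v, e_3> = 38/sqrt(15857).
Square and sum: Σ |<v, e_j>|^2 = 748/157.
Compute ||v||^2 = v·v = 16.
Deficit = 16 − 748/157 = 1764/157 ≥ 0, confirming Bessel's inequality. (The deficit equals ||v − Σ <v,e_j> e_j||^2, the squared distance from v to span{e_j}.)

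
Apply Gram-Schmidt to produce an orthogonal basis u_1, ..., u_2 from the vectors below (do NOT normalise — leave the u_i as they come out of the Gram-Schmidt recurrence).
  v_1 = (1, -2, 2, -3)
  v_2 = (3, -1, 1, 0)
Orthogonal basis:
  u_1 = (1, -2, 2, -3)
  u_2 = (47/18, -2/9, 2/9, 7/6)

Apply the Gram-Schmidt recurrence
  u_1 = v_1
  u_i = v_i − Σ_{j<i} ((v_i · u_j) / (u_j · u_j)) · u_j.

Step by step this gives:
  u_1 = (1, -2, 2, -3)
  u_2 = (47/18, -2/9, 2/9, 7/6)

Orthogonality check:
  u_2 · u_1 = 0 (should be 0)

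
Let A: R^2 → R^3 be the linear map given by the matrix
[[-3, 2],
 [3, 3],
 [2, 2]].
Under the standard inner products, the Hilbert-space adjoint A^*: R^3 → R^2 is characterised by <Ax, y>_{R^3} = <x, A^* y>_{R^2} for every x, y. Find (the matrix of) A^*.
A^* = A^T =
[[-3, 3, 2],
 [2, 3, 2]]

For real matrices with standard dot products, the defining identity <Ax, y> = <x, A^* y> gives (Ax)^T y = x^T (A^*) y, i.e. x^T A^T y = x^T (A^*) y. Since this holds for all x, y, we must have A^* = A^T. Therefore
A^* =
[[-3, 3, 2],
 [2, 3, 2]].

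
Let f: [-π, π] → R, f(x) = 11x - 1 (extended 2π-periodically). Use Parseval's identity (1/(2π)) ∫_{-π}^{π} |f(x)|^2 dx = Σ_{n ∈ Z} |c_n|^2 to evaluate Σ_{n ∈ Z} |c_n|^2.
Σ |c_n|^2 = 121π^2/3 + 1

Expand and integrate term by term over [-π, π]:
  ∫ (11x)^2 dx = 121·(2π^3/3); ∫ 2·11·(-1)·x dx = 0 (odd integrand); ∫ (-1)^2 dx = 1·2π.
So (1/(2π)) ∫_{-π}^{π} (11x - 1)^2 dx = 121π^2/3 + 1 = 121π^2/3 + 1.
Parseval ⇒ Σ |c_n|^2 = 121π^2/3 + 1.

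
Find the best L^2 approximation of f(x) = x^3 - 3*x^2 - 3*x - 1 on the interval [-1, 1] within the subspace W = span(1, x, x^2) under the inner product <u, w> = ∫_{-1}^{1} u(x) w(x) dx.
g(x) = -3*x^2 - 12*x/5 - 1

The best approximation g ∈ W is the orthogonal projection of f onto W. Writing g = a_0 + a_1 x + a_2 x^2, the coefficients solve the normal equations G · a = b where
  G_{ij} = <φ_i, φ_j> and b_i = <f, φ_i>, with φ_0 = 1, φ_1 = x, φ_2 = x^2.
G =
  [2, 0, 2/3]
  [0, 2/3, 0]
  [2/3, 0, 2/5],
b = (-4, -8/5, -28/15).
Solving gives a_0 = -1, a_1 = -12/5, a_2 = -3, so
  g(x) = -3*x^2 - 12*x/5 - 1.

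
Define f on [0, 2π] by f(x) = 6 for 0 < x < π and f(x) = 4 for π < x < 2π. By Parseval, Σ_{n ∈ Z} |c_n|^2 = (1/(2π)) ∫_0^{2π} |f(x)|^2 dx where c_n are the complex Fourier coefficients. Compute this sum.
Σ |c_n|^2 = 26

Parseval equates the L^2 energy of f (normalised by 1/(2π)) with the ℓ^2 sum of its Fourier coefficients: (1/(2π)) ∫_0^{2π} |f|^2 = Σ |c_n|^2.
Compute the left side: (1/(2π)) [∫_0^π 6^2 dx + ∫_π^{2π} 4^2 dx] = (1/(2π)) · (36π + 16π) = (36 + 16)/2 = 26.
So Σ_{n ∈ Z} |c_n|^2 = 26.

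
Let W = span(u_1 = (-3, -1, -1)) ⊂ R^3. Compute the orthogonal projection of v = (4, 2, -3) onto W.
proj_W(v) = (3, 1, 1)

Set up U = [u_1 | ... | u_1] ∈ R^(3×1). The projector onto W = col(U) is P = U (U^T U)^(-1) U^T.
Compute U^T U =
  [11],
and U^T v = (-11).
Solve U^T U · c = U^T v for the coefficients: c = (-1). The projection is proj_W(v) = U c.
Check: (v - proj_W(v)) · u_1 = 0  (should be 0).
Result: proj_W(v) = (3, 1, 1).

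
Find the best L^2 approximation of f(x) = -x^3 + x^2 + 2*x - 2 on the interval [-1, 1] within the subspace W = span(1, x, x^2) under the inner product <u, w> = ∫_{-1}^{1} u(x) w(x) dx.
g(x) = x^2 + 7*x/5 - 2

The best approximation g ∈ W is the orthogonal projection of f onto W. Writing g = a_0 + a_1 x + a_2 x^2, the coefficients solve the normal equations G · a = b where
  G_{ij} = <φ_i, φ_j> and b_i = <f, φ_i>, with φ_0 = 1, φ_1 = x, φ_2 = x^2.
G =
  [2, 0, 2/3]
  [0, 2/3, 0]
  [2/3, 0, 2/5],
b = (-10/3, 14/15, -14/15).
Solving gives a_0 = -2, a_1 = 7/5, a_2 = 1, so
  g(x) = x^2 + 7*x/5 - 2.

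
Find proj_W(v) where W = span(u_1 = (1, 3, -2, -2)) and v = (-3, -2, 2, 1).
proj_W(v) = (-5/6, -5/2, 5/3, 5/3)

Set up U = [u_1 | ... | u_1] ∈ R^(4×1). The projector onto W = col(U) is P = U (U^T U)^(-1) U^T.
Compute U^T U =
  [18],
and U^T v = (-15).
Solve U^T U · c = U^T v for the coefficients: c = (-5/6). The projection is proj_W(v) = U c.
Check: (v - proj_W(v)) · u_1 = 0  (should be 0).
Result: proj_W(v) = (-5/6, -5/2, 5/3, 5/3).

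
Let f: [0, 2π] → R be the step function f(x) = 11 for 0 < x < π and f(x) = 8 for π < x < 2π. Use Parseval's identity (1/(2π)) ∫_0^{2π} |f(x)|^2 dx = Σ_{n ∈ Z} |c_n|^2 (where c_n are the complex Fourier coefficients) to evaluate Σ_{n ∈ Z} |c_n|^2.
Σ |c_n|^2 = 185/2

Parseval equates the L^2 energy of f (normalised by 1/(2π)) with the ℓ^2 sum of its Fourier coefficients: (1/(2π)) ∫_0^{2π} |f|^2 = Σ |c_n|^2.
Compute the left side: (1/(2π)) [∫_0^π 11^2 dx + ∫_π^{2π} 8^2 dx] = (1/(2π)) · (121π + 64π) = (121 + 64)/2 = 185/2.
So Σ_{n ∈ Z} |c_n|^2 = 185/2.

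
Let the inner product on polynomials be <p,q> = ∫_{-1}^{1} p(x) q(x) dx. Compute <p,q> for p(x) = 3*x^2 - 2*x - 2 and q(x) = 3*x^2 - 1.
<p,q> = 8/5

Expand the product: p(x)·q(x) = 9*x^4 - 6*x^3 - 9*x^2 + 2*x + 2.
∫_{-1}^{1} of each monomial x^k gives [2/(k+1) if k even, 0 if k odd]. Integrating term-by-term (or equivalently evaluating the antiderivative F(x) = 9*x^5/5 - 3*x^4/2 - 3*x^3 + x^2 + 2*x at the endpoints):
  F(1) − F(−1) = 3/10 − (-13/10) = 8/5.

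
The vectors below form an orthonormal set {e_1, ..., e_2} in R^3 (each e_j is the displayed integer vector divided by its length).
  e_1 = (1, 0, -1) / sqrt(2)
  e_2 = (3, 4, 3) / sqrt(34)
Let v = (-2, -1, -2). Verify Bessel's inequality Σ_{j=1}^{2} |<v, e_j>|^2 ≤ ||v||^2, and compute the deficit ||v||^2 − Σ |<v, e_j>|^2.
Σ |<v, e_j>|^2 = 128/17; ||v||^2 = 9; deficit = 25/17

Write each e_j = u_j / sqrt(<u_j, u_j>) where u_j is the displayed integer vector. Then <v, e_j> = <v, u_j> / sqrt(<u_j, u_j>), so |<v, e_j>|^2 = <v, u_j>^2 / <u_j, u_j>.
Coefficients: <v, e_1> = 0/sqrt(2), <v, e_2> = -16/sqrt(34).
Square and sum: Σ |<v, e_j>|^2 = 128/17.
Compute ||v||^2 = v·v = 9.
Deficit = 9 − 128/17 = 25/17 ≥ 0, confirming Bessel's inequality. (The deficit equals ||v − Σ <v,e_j> e_j||^2, the squared distance from v to span{e_j}.)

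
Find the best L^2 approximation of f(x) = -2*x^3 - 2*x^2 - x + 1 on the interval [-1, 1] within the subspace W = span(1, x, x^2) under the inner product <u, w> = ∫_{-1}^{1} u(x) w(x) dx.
g(x) = -2*x^2 - 11*x/5 + 1

The best approximation g ∈ W is the orthogonal projection of f onto W. Writing g = a_0 + a_1 x + a_2 x^2, the coefficients solve the normal equations G · a = b where
  G_{ij} = <φ_i, φ_j> and b_i = <f, φ_i>, with φ_0 = 1, φ_1 = x, φ_2 = x^2.
G =
  [2, 0, 2/3]
  [0, 2/3, 0]
  [2/3, 0, 2/5],
b = (2/3, -22/15, -2/15).
Solving gives a_0 = 1, a_1 = -11/5, a_2 = -2, so
  g(x) = -2*x^2 - 11*x/5 + 1.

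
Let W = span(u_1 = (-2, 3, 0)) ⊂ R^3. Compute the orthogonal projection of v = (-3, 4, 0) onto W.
proj_W(v) = (-36/13, 54/13, 0)

Set up U = [u_1 | ... | u_1] ∈ R^(3×1). The projector onto W = col(U) is P = U (U^T U)^(-1) U^T.
Compute U^T U =
  [13],
and U^T v = (18).
Solve U^T U · c = U^T v for the coefficients: c = (18/13). The projection is proj_W(v) = U c.
Check: (v - proj_W(v)) · u_1 = 0  (should be 0).
Result: proj_W(v) = (-36/13, 54/13, 0).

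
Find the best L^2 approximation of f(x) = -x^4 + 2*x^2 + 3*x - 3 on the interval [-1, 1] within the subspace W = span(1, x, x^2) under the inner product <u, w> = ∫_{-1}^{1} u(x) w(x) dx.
g(x) = 8*x^2/7 + 3*x - 102/35

The best approximation g ∈ W is the orthogonal projection of f onto W. Writing g = a_0 + a_1 x + a_2 x^2, the coefficients solve the normal equations G · a = b where
  G_{ij} = <φ_i, φ_j> and b_i = <f, φ_i>, with φ_0 = 1, φ_1 = x, φ_2 = x^2.
G =
  [2, 0, 2/3]
  [0, 2/3, 0]
  [2/3, 0, 2/5],
b = (-76/15, 2, -52/35).
Solving gives a_0 = -102/35, a_1 = 3, a_2 = 8/7, so
  g(x) = 8*x^2/7 + 3*x - 102/35.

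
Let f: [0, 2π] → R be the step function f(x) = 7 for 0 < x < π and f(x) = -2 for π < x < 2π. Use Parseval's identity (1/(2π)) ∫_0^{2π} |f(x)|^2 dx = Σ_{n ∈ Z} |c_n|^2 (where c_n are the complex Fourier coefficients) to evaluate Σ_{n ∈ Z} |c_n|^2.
Σ |c_n|^2 = 53/2

Parseval equates the L^2 energy of f (normalised by 1/(2π)) with the ℓ^2 sum of its Fourier coefficients: (1/(2π)) ∫_0^{2π} |f|^2 = Σ |c_n|^2.
Compute the left side: (1/(2π)) [∫_0^π 7^2 dx + ∫_π^{2π} (-2)^2 dx] = (1/(2π)) · (49π + 4π) = (49 + 4)/2 = 53/2.
So Σ_{n ∈ Z} |c_n|^2 = 53/2.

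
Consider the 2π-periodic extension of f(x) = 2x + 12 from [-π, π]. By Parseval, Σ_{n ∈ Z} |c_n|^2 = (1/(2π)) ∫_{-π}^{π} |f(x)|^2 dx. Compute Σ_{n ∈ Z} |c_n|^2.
Σ |c_n|^2 = 4π^2/3 + 144

Expand and integrate term by term over [-π, π]:
  ∫ (2x)^2 dx = 4·(2π^3/3); ∫ 2·2·(12)·x dx = 0 (odd integrand); ∫ 12^2 dx = 144·2π.
So (1/(2π)) ∫_{-π}^{π} (2x + 12)^2 dx = 4π^2/3 + 144 = 4π^2/3 + 144.
Parseval ⇒ Σ |c_n|^2 = 4π^2/3 + 144.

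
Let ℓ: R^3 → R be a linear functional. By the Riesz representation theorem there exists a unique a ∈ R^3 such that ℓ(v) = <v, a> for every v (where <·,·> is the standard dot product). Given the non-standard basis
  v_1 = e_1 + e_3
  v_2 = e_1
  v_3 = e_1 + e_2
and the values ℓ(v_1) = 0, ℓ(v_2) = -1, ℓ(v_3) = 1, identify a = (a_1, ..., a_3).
a = (-1, 2, 1)

Write a = (a_1, ..., a_3) in the standard basis. For each basis vector v_i, ℓ(v_i) = <v_i, a> is a linear equation in the a_j's. Collect the n equations into a matrix system V a = ℓ, where row i of V is v_i (expressed in the standard basis). Since V is invertible (lower-triangular with 1s on the diagonal, up to permutation), solve by back-substitution:
  V =
[[1, 0, 1],
 [1, 0, 0],
 [1, 1, 0]]
  V a = (0, -1, 1)
Solving gives a = (-1, 2, 1).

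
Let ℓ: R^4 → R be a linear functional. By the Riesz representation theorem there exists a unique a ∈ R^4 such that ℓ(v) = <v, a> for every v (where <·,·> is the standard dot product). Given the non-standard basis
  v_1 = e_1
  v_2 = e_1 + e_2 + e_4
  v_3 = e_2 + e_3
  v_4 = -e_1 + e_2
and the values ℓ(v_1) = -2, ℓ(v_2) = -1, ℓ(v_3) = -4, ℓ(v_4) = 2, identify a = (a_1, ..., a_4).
a = (-2, 0, -4, 1)

Write a = (a_1, ..., a_4) in the standard basis. For each basis vector v_i, ℓ(v_i) = <v_i, a> is a linear equation in the a_j's. Collect the n equations into a matrix system V a = ℓ, where row i of V is v_i (expressed in the standard basis). Since V is invertible (lower-triangular with 1s on the diagonal, up to permutation), solve by back-substitution:
  V =
[[1, 0, 0, 0],
 [1, 1, 0, 1],
 [0, 1, 1, 0],
 [-1, 1, 0, 0]]
  V a = (-2, -1, -4, 2)
Solving gives a = (-2, 0, -4, 1).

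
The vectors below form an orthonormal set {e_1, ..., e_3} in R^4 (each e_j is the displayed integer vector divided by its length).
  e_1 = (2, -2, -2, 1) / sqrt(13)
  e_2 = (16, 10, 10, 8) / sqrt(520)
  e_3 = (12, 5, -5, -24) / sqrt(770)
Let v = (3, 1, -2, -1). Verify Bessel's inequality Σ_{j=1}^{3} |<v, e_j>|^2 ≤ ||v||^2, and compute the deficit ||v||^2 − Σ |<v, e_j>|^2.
Σ |<v, e_j>|^2 = 986/77; ||v||^2 = 15; deficit = 169/77

Write each e_j = u_j / sqrt(<u_j, u_j>) where u_j is the displayed integer vector. Then <v, e_j> = <v, u_j> / sqrt(<u_j, u_j>), so |<v, e_j>|^2 = <v, u_j>^2 / <u_j, u_j>.
Coefficients: <v, e_1> = 7/sqrt(13), <v, e_2> = 30/sqrt(520), <v, e_3> = 75/sqrt(770).
Square and sum: Σ |<v, e_j>|^2 = 986/77.
Compute ||v||^2 = v·v = 15.
Deficit = 15 − 986/77 = 169/77 ≥ 0, confirming Bessel's inequality. (The deficit equals ||v − Σ <v,e_j> e_j||^2, the squared distance from v to span{e_j}.)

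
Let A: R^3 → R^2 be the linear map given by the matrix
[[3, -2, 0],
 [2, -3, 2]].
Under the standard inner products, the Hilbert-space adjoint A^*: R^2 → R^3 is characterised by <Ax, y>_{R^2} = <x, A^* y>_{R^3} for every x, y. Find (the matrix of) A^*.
A^* = A^T =
[[3, 2],
 [-2, -3],
 [0, 2]]

For real matrices with standard dot products, the defining identity <Ax, y> = <x, A^* y> gives (Ax)^T y = x^T (A^*) y, i.e. x^T A^T y = x^T (A^*) y. Since this holds for all x, y, we must have A^* = A^T. Therefore
A^* =
[[3, 2],
 [-2, -3],
 [0, 2]].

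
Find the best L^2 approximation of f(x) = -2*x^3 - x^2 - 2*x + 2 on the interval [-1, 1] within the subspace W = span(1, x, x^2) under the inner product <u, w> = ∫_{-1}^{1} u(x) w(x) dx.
g(x) = -x^2 - 16*x/5 + 2

The best approximation g ∈ W is the orthogonal projection of f onto W. Writing g = a_0 + a_1 x + a_2 x^2, the coefficients solve the normal equations G · a = b where
  G_{ij} = <φ_i, φ_j> and b_i = <f, φ_i>, with φ_0 = 1, φ_1 = x, φ_2 = x^2.
G =
  [2, 0, 2/3]
  [0, 2/3, 0]
  [2/3, 0, 2/5],
b = (10/3, -32/15, 14/15).
Solving gives a_0 = 2, a_1 = -16/5, a_2 = -1, so
  g(x) = -x^2 - 16*x/5 + 2.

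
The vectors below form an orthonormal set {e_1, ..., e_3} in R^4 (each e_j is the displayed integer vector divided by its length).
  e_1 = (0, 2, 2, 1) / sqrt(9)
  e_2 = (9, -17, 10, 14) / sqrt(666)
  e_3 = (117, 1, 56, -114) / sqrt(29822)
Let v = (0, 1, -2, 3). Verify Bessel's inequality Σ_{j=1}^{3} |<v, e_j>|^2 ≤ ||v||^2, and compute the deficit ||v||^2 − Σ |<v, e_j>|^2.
Σ |<v, e_j>|^2 = 2833/403; ||v||^2 = 14; deficit = 2809/403

Write each e_j = u_j / sqrt(<u_j, u_j>) where u_j is the displayed integer vector. Then <v, e_j> = <v, u_j> / sqrt(<u_j, u_j>), so |<v, e_j>|^2 = <v, u_j>^2 / <u_j, u_j>.
Coefficients: <v, e_1> = 1/sqrt(9), <v, e_2> = 5/sqrt(666), <v, e_3> = -453/sqrt(29822).
Square and sum: Σ |<v, e_j>|^2 = 2833/403.
Compute ||v||^2 = v·v = 14.
Deficit = 14 − 2833/403 = 2809/403 ≥ 0, confirming Bessel's inequality. (The deficit equals ||v − Σ <v,e_j> e_j||^2, the squared distance from v to span{e_j}.)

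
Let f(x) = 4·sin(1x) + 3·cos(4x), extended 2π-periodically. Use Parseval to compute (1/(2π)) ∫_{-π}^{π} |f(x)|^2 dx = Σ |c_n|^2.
Σ |c_n|^2 = 25/2

Expand |f|^2 and use orthogonality of {sin(nx), cos(mx)} on [-π, π]:
  ∫_{-π}^{π} sin(nx)^2 dx = π, ∫ cos(mx)^2 dx = π, and cross terms integrate to 0.
So ∫_{-π}^{π} f(x)^2 dx = 4^2 · π + 3^2 · π = (16 + 9)π.
Divide by 2π: (16 + 9)/2 = 25/2.
By Parseval, this equals Σ |c_n|^2.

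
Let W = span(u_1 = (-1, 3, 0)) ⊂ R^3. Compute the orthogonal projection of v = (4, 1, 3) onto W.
proj_W(v) = (1/10, -3/10, 0)

Set up U = [u_1 | ... | u_1] ∈ R^(3×1). The projector onto W = col(U) is P = U (U^T U)^(-1) U^T.
Compute U^T U =
  [10],
and U^T v = (-1).
Solve U^T U · c = U^T v for the coefficients: c = (-1/10). The projection is proj_W(v) = U c.
Check: (v - proj_W(v)) · u_1 = 0  (should be 0).
Result: proj_W(v) = (1/10, -3/10, 0).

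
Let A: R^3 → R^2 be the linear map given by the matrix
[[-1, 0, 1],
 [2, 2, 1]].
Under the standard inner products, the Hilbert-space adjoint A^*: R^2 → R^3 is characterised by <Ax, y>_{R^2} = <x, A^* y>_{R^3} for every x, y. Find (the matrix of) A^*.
A^* = A^T =
[[-1, 2],
 [0, 2],
 [1, 1]]

For real matrices with standard dot products, the defining identity <Ax, y> = <x, A^* y> gives (Ax)^T y = x^T (A^*) y, i.e. x^T A^T y = x^T (A^*) y. Since this holds for all x, y, we must have A^* = A^T. Therefore
A^* =
[[-1, 2],
 [0, 2],
 [1, 1]].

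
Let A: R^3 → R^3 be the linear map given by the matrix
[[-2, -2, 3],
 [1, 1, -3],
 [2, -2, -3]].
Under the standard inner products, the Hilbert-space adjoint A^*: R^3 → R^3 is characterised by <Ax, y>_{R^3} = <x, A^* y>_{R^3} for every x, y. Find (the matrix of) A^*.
A^* = A^T =
[[-2, 1, 2],
 [-2, 1, -2],
 [3, -3, -3]]

For real matrices with standard dot products, the defining identity <Ax, y> = <x, A^* y> gives (Ax)^T y = x^T (A^*) y, i.e. x^T A^T y = x^T (A^*) y. Since this holds for all x, y, we must have A^* = A^T. Therefore
A^* =
[[-2, 1, 2],
 [-2, 1, -2],
 [3, -3, -3]].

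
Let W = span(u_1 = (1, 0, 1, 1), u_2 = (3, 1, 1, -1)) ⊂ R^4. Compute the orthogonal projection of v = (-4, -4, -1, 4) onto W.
proj_W(v) = (-43/9, -20/9, -1/3, 37/9)

Set up U = [u_1 | ... | u_2] ∈ R^(4×2). The projector onto W = col(U) is P = U (U^T U)^(-1) U^T.
Compute U^T U =
  [3, 3]
  [3, 12],
and U^T v = (-1, -21).
Solve U^T U · c = U^T v for the coefficients: c = (17/9, -20/9). The projection is proj_W(v) = U c.
Check: (v - proj_W(v)) · u_1 = 0  (should be 0).
Check: (v - proj_W(v)) · u_2 = 0  (should be 0).
Result: proj_W(v) = (-43/9, -20/9, -1/3, 37/9).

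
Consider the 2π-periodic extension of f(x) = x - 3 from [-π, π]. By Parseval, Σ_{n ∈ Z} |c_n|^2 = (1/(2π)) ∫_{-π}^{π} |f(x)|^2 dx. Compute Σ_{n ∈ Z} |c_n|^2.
Σ |c_n|^2 = π^2/3 + 9

Expand and integrate term by term over [-π, π]:
  ∫ (x)^2 dx = 1·(2π^3/3); ∫ 2·1·(-3)·x dx = 0 (odd integrand); ∫ (-3)^2 dx = 9·2π.
So (1/(2π)) ∫_{-π}^{π} (x - 3)^2 dx = 1π^2/3 + 9 = π^2/3 + 9.
Parseval ⇒ Σ |c_n|^2 = π^2/3 + 9.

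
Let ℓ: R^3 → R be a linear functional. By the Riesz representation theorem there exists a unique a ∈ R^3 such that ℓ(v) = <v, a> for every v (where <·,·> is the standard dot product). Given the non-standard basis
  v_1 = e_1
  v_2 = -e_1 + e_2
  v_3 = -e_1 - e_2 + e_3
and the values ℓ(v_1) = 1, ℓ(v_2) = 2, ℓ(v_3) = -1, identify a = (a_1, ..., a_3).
a = (1, 3, 3)

Write a = (a_1, ..., a_3) in the standard basis. For each basis vector v_i, ℓ(v_i) = <v_i, a> is a linear equation in the a_j's. Collect the n equations into a matrix system V a = ℓ, where row i of V is v_i (expressed in the standard basis). Since V is invertible (lower-triangular with 1s on the diagonal, up to permutation), solve by back-substitution:
  V =
[[1, 0, 0],
 [-1, 1, 0],
 [-1, -1, 1]]
  V a = (1, 2, -1)
Solving gives a = (1, 3, 3).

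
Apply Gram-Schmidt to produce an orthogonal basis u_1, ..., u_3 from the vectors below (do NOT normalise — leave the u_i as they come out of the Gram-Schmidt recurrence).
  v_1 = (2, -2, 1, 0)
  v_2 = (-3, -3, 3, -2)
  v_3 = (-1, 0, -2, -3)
Orthogonal basis:
  u_1 = (2, -2, 1, 0)
  u_2 = (-11/3, -7/3, 8/3, -2)
  u_3 = (113/270, -149/270, -262/135, -122/45)

Apply the Gram-Schmidt recurrence
  u_1 = v_1
  u_i = v_i − Σ_{j<i} ((v_i · u_j) / (u_j · u_j)) · u_j.

Step by step this gives:
  u_1 = (2, -2, 1, 0)
  u_2 = (-11/3, -7/3, 8/3, -2)
  u_3 = (113/270, -149/270, -262/135, -122/45)

Orthogonality check:
  u_2 · u_1 = 0 (should be 0)
  u_3 · u_1 = 0 (should be 0)
  u_3 · u_2 = 0 (should be 0)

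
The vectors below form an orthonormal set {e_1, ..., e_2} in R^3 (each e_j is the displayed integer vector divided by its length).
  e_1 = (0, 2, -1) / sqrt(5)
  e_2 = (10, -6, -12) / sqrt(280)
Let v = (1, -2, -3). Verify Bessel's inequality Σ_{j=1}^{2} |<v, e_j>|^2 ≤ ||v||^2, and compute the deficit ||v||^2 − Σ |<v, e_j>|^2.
Σ |<v, e_j>|^2 = 171/14; ||v||^2 = 14; deficit = 25/14

Write each e_j = u_j / sqrt(<u_j, u_j>) where u_j is the displayed integer vector. Then <v, e_j> = <v, u_j> / sqrt(<u_j, u_j>), so |<v, e_j>|^2 = <v, u_j>^2 / <u_j, u_j>.
Coefficients: <v, e_1> = -1/sqrt(5), <v, e_2> = 58/sqrt(280).
Square and sum: Σ |<v, e_j>|^2 = 171/14.
Compute ||v||^2 = v·v = 14.
Deficit = 14 − 171/14 = 25/14 ≥ 0, confirming Bessel's inequality. (The deficit equals ||v − Σ <v,e_j> e_j||^2, the squared distance from v to span{e_j}.)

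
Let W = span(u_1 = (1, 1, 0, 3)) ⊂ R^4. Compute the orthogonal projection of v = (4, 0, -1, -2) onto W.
proj_W(v) = (-2/11, -2/11, 0, -6/11)

Set up U = [u_1 | ... | u_1] ∈ R^(4×1). The projector onto W = col(U) is P = U (U^T U)^(-1) U^T.
Compute U^T U =
  [11],
and U^T v = (-2).
Solve U^T U · c = U^T v for the coefficients: c = (-2/11). The projection is proj_W(v) = U c.
Check: (v - proj_W(v)) · u_1 = 0  (should be 0).
Result: proj_W(v) = (-2/11, -2/11, 0, -6/11).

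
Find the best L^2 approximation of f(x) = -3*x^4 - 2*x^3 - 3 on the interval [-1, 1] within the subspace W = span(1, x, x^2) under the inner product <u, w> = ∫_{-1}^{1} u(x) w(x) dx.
g(x) = -18*x^2/7 - 6*x/5 - 96/35

The best approximation g ∈ W is the orthogonal projection of f onto W. Writing g = a_0 + a_1 x + a_2 x^2, the coefficients solve the normal equations G · a = b where
  G_{ij} = <φ_i, φ_j> and b_i = <f, φ_i>, with φ_0 = 1, φ_1 = x, φ_2 = x^2.
G =
  [2, 0, 2/3]
  [0, 2/3, 0]
  [2/3, 0, 2/5],
b = (-36/5, -4/5, -20/7).
Solving gives a_0 = -96/35, a_1 = -6/5, a_2 = -18/7, so
  g(x) = -18*x^2/7 - 6*x/5 - 96/35.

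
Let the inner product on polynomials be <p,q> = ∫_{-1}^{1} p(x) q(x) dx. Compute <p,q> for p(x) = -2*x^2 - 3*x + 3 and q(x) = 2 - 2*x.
<p,q> = 40/3

Expand the product: p(x)·q(x) = 4*x^3 + 2*x^2 - 12*x + 6.
∫_{-1}^{1} of each monomial x^k gives [2/(k+1) if k even, 0 if k odd]. Integrating term-by-term (or equivalently evaluating the antiderivative F(x) = x^4 + 2*x^3/3 - 6*x^2 + 6*x at the endpoints):
  F(1) − F(−1) = 5/3 − (-35/3) = 40/3.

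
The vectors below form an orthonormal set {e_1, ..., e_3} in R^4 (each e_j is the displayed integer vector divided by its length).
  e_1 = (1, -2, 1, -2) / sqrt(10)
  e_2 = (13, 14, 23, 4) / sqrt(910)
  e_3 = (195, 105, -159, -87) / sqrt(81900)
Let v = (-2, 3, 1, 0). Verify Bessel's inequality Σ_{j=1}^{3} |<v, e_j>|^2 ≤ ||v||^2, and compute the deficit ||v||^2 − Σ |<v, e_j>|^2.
Σ |<v, e_j>|^2 = 181/25; ||v||^2 = 14; deficit = 169/25

Write each e_j = u_j / sqrt(<u_j, u_j>) where u_j is the displayed integer vector. Then <v, e_j> = <v, u_j> / sqrt(<u_j, u_j>), so |<v, e_j>|^2 = <v, u_j>^2 / <u_j, u_j>.
Coefficients: <v, e_1> = -7/sqrt(10), <v, e_2> = 39/sqrt(910), <v, e_3> = -234/sqrt(81900).
Square and sum: Σ |<v, e_j>|^2 = 181/25.
Compute ||v||^2 = v·v = 14.
Deficit = 14 − 181/25 = 169/25 ≥ 0, confirming Bessel's inequality. (The deficit equals ||v − Σ <v,e_j> e_j||^2, the squared distance from v to span{e_j}.)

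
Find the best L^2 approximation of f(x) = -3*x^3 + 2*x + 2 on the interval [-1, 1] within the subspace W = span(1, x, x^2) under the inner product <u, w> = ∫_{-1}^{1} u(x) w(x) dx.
g(x) = x/5 + 2

The best approximation g ∈ W is the orthogonal projection of f onto W. Writing g = a_0 + a_1 x + a_2 x^2, the coefficients solve the normal equations G · a = b where
  G_{ij} = <φ_i, φ_j> and b_i = <f, φ_i>, with φ_0 = 1, φ_1 = x, φ_2 = x^2.
G =
  [2, 0, 2/3]
  [0, 2/3, 0]
  [2/3, 0, 2/5],
b = (4, 2/15, 4/3).
Solving gives a_0 = 2, a_1 = 1/5, a_2 = 0, so
  g(x) = x/5 + 2.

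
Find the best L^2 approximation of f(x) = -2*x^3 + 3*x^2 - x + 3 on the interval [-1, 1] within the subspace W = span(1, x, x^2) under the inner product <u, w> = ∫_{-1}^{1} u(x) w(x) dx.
g(x) = 3*x^2 - 11*x/5 + 3

The best approximation g ∈ W is the orthogonal projection of f onto W. Writing g = a_0 + a_1 x + a_2 x^2, the coefficients solve the normal equations G · a = b where
  G_{ij} = <φ_i, φ_j> and b_i = <f, φ_i>, with φ_0 = 1, φ_1 = x, φ_2 = x^2.
G =
  [2, 0, 2/3]
  [0, 2/3, 0]
  [2/3, 0, 2/5],
b = (8, -22/15, 16/5).
Solving gives a_0 = 3, a_1 = -11/5, a_2 = 3, so
  g(x) = 3*x^2 - 11*x/5 + 3.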